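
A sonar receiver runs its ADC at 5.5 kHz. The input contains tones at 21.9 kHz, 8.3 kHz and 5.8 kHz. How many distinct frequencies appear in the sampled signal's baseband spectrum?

fs/2 = 2.75 kHz.
21.9 kHz mod fs = 5.4 kHz.
5.4 kHz > fs/2 = 2.75 kHz, folds to fs − 5.4 kHz = 0.1 kHz.
8.3 kHz mod fs = 2.8 kHz.
2.8 kHz > fs/2 = 2.75 kHz, folds to fs − 2.8 kHz = 2.7 kHz.
5.8 kHz mod fs = 0.3 kHz.
0.3 kHz ≤ fs/2 = 2.75 kHz, appears at 0.3 kHz.
Distinct values: {0.1 kHz, 0.3 kHz, 2.7 kHz} → 3.

3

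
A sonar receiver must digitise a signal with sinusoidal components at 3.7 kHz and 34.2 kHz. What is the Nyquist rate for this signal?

68.4 kHz

Highest-frequency component: 34.2 kHz.
Nyquist rate = 2 × 34.2 kHz = 68.4 kHz.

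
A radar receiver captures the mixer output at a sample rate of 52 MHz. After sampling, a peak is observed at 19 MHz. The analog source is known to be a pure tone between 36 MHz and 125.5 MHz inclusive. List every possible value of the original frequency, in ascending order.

Frequencies that alias to 19 MHz are k·fs ± 19 MHz for integer k ≥ 0.
k=0: 19 MHz.
k=1: 33 MHz, 71 MHz.
k=2: 85 MHz, 123 MHz.
k=3: 137 MHz, 175 MHz.
Within [36 MHz, 125.5 MHz]: 71 MHz, 85 MHz, 123 MHz.

71 MHz, 85 MHz, 123 MHz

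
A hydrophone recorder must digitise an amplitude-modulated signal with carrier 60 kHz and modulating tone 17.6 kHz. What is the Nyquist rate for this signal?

155.2 kHz

AM sidebands sit at fc ± fm = 42.4 kHz and 77.6 kHz.
Highest-frequency component: 77.6 kHz.
Nyquist rate = 2 × 77.6 kHz = 155.2 kHz.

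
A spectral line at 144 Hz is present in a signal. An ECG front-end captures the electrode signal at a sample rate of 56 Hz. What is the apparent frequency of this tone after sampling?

24 Hz

144 Hz mod fs = 32 Hz.
32 Hz > fs/2 = 28 Hz, folds to fs − 32 Hz = 24 Hz.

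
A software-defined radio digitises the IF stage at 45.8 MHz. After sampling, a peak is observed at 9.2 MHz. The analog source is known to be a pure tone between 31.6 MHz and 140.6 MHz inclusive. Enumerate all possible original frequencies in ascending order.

36.6 MHz, 55 MHz, 82.4 MHz, 100.8 MHz, 128.2 MHz

Frequencies that alias to 9.2 MHz are k·fs ± 9.2 MHz for integer k ≥ 0.
k=0: 9.2 MHz.
k=1: 36.6 MHz, 55 MHz.
k=2: 82.4 MHz, 100.8 MHz.
k=3: 128.2 MHz, 146.6 MHz.
k=4: 174 MHz, 192.4 MHz.
Within [31.6 MHz, 140.6 MHz]: 36.6 MHz, 55 MHz, 82.4 MHz, 100.8 MHz, 128.2 MHz.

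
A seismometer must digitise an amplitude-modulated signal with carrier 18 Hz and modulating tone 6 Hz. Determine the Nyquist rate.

AM sidebands sit at fc ± fm = 12 Hz and 24 Hz.
Highest-frequency component: 24 Hz.
Nyquist rate = 2 × 24 Hz = 48 Hz.

48 Hz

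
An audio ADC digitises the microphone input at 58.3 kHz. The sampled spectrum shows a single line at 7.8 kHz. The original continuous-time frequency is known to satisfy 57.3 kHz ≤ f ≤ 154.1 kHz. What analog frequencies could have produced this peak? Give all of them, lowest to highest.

66.1 kHz, 108.8 kHz, 124.4 kHz

Frequencies that alias to 7.8 kHz are k·fs ± 7.8 kHz for integer k ≥ 0.
k=0: 7.8 kHz.
k=1: 50.5 kHz, 66.1 kHz.
k=2: 108.8 kHz, 124.4 kHz.
k=3: 167.1 kHz, 182.7 kHz.
Within [57.3 kHz, 154.1 kHz]: 66.1 kHz, 108.8 kHz, 124.4 kHz.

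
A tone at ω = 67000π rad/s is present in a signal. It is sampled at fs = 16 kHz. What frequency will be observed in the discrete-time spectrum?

1.5 kHz

ω = 67000π rad/s → f = ω/(2π) = 33500 Hz = 33.5 kHz.
33.5 kHz mod fs = 1.5 kHz.
1.5 kHz ≤ fs/2 = 8 kHz, appears at 1.5 kHz.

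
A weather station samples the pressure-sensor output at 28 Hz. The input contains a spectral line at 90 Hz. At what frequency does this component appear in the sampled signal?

90 Hz mod fs = 6 Hz.
6 Hz ≤ fs/2 = 14 Hz, appears at 6 Hz.

6 Hz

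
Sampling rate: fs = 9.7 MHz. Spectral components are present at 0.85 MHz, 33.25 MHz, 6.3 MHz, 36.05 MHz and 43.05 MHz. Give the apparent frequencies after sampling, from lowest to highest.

fs/2 = 4.85 MHz.
0.85 MHz ≤ fs/2 = 4.85 MHz, passes unchanged.
33.25 MHz mod fs = 4.15 MHz.
4.15 MHz ≤ fs/2 = 4.85 MHz, appears at 4.15 MHz.
6.3 MHz > fs/2 = 4.85 MHz, folds to fs − 6.3 MHz = 3.4 MHz.
36.05 MHz mod fs = 6.95 MHz.
6.95 MHz > fs/2 = 4.85 MHz, folds to fs − 6.95 MHz = 2.75 MHz.
43.05 MHz mod fs = 4.25 MHz.
4.25 MHz ≤ fs/2 = 4.85 MHz, appears at 4.25 MHz.
Distinct values: {0.85 MHz, 2.75 MHz, 3.4 MHz, 4.15 MHz, 4.25 MHz}.

0.85 MHz, 2.75 MHz, 3.4 MHz, 4.15 MHz, 4.25 MHz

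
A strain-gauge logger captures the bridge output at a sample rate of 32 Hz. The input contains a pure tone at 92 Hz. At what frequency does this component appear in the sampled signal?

4 Hz

92 Hz mod fs = 28 Hz.
28 Hz > fs/2 = 16 Hz, folds to fs − 28 Hz = 4 Hz.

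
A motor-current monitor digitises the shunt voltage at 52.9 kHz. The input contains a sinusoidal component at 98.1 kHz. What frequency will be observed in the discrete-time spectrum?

98.1 kHz mod fs = 45.2 kHz.
45.2 kHz > fs/2 = 26.45 kHz, folds to fs − 45.2 kHz = 7.7 kHz.

7.7 kHz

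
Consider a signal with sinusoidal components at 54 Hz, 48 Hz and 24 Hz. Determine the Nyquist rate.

108 Hz

Highest-frequency component: 54 Hz.
Nyquist rate = 2 × 54 Hz = 108 Hz.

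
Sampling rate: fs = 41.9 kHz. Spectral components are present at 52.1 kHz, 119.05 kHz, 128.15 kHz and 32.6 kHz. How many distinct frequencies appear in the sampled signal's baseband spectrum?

fs/2 = 20.95 kHz.
52.1 kHz mod fs = 10.2 kHz.
10.2 kHz ≤ fs/2 = 20.95 kHz, appears at 10.2 kHz.
119.05 kHz mod fs = 35.25 kHz.
35.25 kHz > fs/2 = 20.95 kHz, folds to fs − 35.25 kHz = 6.65 kHz.
128.15 kHz mod fs = 2.45 kHz.
2.45 kHz ≤ fs/2 = 20.95 kHz, appears at 2.45 kHz.
32.6 kHz > fs/2 = 20.95 kHz, folds to fs − 32.6 kHz = 9.3 kHz.
Distinct values: {2.45 kHz, 6.65 kHz, 9.3 kHz, 10.2 kHz} → 4.

4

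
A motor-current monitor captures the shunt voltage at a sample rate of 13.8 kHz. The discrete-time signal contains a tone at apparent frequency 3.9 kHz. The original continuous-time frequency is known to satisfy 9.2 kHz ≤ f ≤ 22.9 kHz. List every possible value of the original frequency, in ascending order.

Frequencies that alias to 3.9 kHz are k·fs ± 3.9 kHz for integer k ≥ 0.
k=0: 3.9 kHz.
k=1: 9.9 kHz, 17.7 kHz.
k=2: 23.7 kHz, 31.5 kHz.
Within [9.2 kHz, 22.9 kHz]: 9.9 kHz, 17.7 kHz.

9.9 kHz, 17.7 kHz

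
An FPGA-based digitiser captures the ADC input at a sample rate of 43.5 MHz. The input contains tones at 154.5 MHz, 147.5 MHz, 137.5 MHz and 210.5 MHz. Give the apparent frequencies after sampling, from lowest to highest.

7 MHz, 17 MHz, 19.5 MHz

fs/2 = 21.75 MHz.
154.5 MHz mod fs = 24 MHz.
24 MHz > fs/2 = 21.75 MHz, folds to fs − 24 MHz = 19.5 MHz.
147.5 MHz mod fs = 17 MHz.
17 MHz ≤ fs/2 = 21.75 MHz, appears at 17 MHz.
137.5 MHz mod fs = 7 MHz.
7 MHz ≤ fs/2 = 21.75 MHz, appears at 7 MHz.
210.5 MHz mod fs = 36.5 MHz.
36.5 MHz > fs/2 = 21.75 MHz, folds to fs − 36.5 MHz = 7 MHz.
Distinct values: {7 MHz, 17 MHz, 19.5 MHz}.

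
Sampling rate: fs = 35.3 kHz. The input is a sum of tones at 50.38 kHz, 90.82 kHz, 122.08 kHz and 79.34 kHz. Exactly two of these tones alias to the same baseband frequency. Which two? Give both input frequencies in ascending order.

50.38 kHz, 90.82 kHz

fs/2 = 17.65 kHz.
50.38 kHz mod fs = 15.08 kHz.
15.08 kHz ≤ fs/2 = 17.65 kHz, appears at 15.08 kHz.
90.82 kHz mod fs = 20.22 kHz.
20.22 kHz > fs/2 = 17.65 kHz, folds to fs − 20.22 kHz = 15.08 kHz.
122.08 kHz mod fs = 16.18 kHz.
16.18 kHz ≤ fs/2 = 17.65 kHz, appears at 16.18 kHz.
79.34 kHz mod fs = 8.74 kHz.
8.74 kHz ≤ fs/2 = 17.65 kHz, appears at 8.74 kHz.
50.38 kHz and 90.82 kHz both map to 15.08 kHz.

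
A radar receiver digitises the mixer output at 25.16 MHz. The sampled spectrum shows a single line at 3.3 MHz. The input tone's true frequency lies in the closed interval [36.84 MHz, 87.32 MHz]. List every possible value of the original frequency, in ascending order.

47.02 MHz, 53.62 MHz, 72.18 MHz, 78.78 MHz

Frequencies that alias to 3.3 MHz are k·fs ± 3.3 MHz for integer k ≥ 0.
k=0: 3.3 MHz.
k=1: 21.86 MHz, 28.46 MHz.
k=2: 47.02 MHz, 53.62 MHz.
k=3: 72.18 MHz, 78.78 MHz.
k=4: 97.34 MHz, 103.94 MHz.
Within [36.84 MHz, 87.32 MHz]: 47.02 MHz, 53.62 MHz, 72.18 MHz, 78.78 MHz.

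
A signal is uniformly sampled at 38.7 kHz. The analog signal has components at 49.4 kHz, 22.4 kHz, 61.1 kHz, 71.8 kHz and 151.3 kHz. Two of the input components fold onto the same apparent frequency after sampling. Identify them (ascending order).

22.4 kHz, 61.1 kHz

fs/2 = 19.35 kHz.
49.4 kHz mod fs = 10.7 kHz.
10.7 kHz ≤ fs/2 = 19.35 kHz, appears at 10.7 kHz.
22.4 kHz > fs/2 = 19.35 kHz, folds to fs − 22.4 kHz = 16.3 kHz.
61.1 kHz mod fs = 22.4 kHz.
22.4 kHz > fs/2 = 19.35 kHz, folds to fs − 22.4 kHz = 16.3 kHz.
71.8 kHz mod fs = 33.1 kHz.
33.1 kHz > fs/2 = 19.35 kHz, folds to fs − 33.1 kHz = 5.6 kHz.
151.3 kHz mod fs = 35.2 kHz.
35.2 kHz > fs/2 = 19.35 kHz, folds to fs − 35.2 kHz = 3.5 kHz.
22.4 kHz and 61.1 kHz both map to 16.3 kHz.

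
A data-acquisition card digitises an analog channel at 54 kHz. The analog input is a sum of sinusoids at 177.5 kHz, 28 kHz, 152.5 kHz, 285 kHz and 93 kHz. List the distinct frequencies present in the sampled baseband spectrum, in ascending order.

9.5 kHz, 15 kHz, 15.5 kHz, 26 kHz

fs/2 = 27 kHz.
177.5 kHz mod fs = 15.5 kHz.
15.5 kHz ≤ fs/2 = 27 kHz, appears at 15.5 kHz.
28 kHz > fs/2 = 27 kHz, folds to fs − 28 kHz = 26 kHz.
152.5 kHz mod fs = 44.5 kHz.
44.5 kHz > fs/2 = 27 kHz, folds to fs − 44.5 kHz = 9.5 kHz.
285 kHz mod fs = 15 kHz.
15 kHz ≤ fs/2 = 27 kHz, appears at 15 kHz.
93 kHz mod fs = 39 kHz.
39 kHz > fs/2 = 27 kHz, folds to fs − 39 kHz = 15 kHz.
Distinct values: {9.5 kHz, 15 kHz, 15.5 kHz, 26 kHz}.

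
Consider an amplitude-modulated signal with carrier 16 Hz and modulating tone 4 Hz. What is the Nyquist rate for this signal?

40 Hz

AM sidebands sit at fc ± fm = 12 Hz and 20 Hz.
Highest-frequency component: 20 Hz.
Nyquist rate = 2 × 20 Hz = 40 Hz.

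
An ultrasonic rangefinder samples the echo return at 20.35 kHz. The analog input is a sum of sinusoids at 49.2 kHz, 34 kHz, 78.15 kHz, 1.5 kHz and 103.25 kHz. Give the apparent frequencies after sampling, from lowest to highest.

1.5 kHz, 3.25 kHz, 6.7 kHz, 8.5 kHz

fs/2 = 10.175 kHz.
49.2 kHz mod fs = 8.5 kHz.
8.5 kHz ≤ fs/2 = 10.175 kHz, appears at 8.5 kHz.
34 kHz mod fs = 13.65 kHz.
13.65 kHz > fs/2 = 10.175 kHz, folds to fs − 13.65 kHz = 6.7 kHz.
78.15 kHz mod fs = 17.1 kHz.
17.1 kHz > fs/2 = 10.175 kHz, folds to fs − 17.1 kHz = 3.25 kHz.
1.5 kHz ≤ fs/2 = 10.175 kHz, passes unchanged.
103.25 kHz mod fs = 1.5 kHz.
1.5 kHz ≤ fs/2 = 10.175 kHz, appears at 1.5 kHz.
Distinct values: {1.5 kHz, 3.25 kHz, 6.7 kHz, 8.5 kHz}.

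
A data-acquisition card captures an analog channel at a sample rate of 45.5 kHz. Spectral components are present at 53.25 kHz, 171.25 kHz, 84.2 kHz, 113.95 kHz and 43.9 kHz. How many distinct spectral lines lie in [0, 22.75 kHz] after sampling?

fs/2 = 22.75 kHz.
53.25 kHz mod fs = 7.75 kHz.
7.75 kHz ≤ fs/2 = 22.75 kHz, appears at 7.75 kHz.
171.25 kHz mod fs = 34.75 kHz.
34.75 kHz > fs/2 = 22.75 kHz, folds to fs − 34.75 kHz = 10.75 kHz.
84.2 kHz mod fs = 38.7 kHz.
38.7 kHz > fs/2 = 22.75 kHz, folds to fs − 38.7 kHz = 6.8 kHz.
113.95 kHz mod fs = 22.95 kHz.
22.95 kHz > fs/2 = 22.75 kHz, folds to fs − 22.95 kHz = 22.55 kHz.
43.9 kHz > fs/2 = 22.75 kHz, folds to fs − 43.9 kHz = 1.6 kHz.
Distinct values: {1.6 kHz, 6.8 kHz, 7.75 kHz, 10.75 kHz, 22.55 kHz} → 5.

5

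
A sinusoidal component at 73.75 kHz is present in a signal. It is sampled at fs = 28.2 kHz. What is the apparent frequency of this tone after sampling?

10.85 kHz

73.75 kHz mod fs = 17.35 kHz.
17.35 kHz > fs/2 = 14.1 kHz, folds to fs − 17.35 kHz = 10.85 kHz.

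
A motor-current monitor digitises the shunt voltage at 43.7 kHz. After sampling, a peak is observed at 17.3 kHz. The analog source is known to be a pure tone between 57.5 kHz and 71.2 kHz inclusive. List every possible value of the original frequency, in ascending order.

61 kHz, 70.1 kHz

Frequencies that alias to 17.3 kHz are k·fs ± 17.3 kHz for integer k ≥ 0.
k=0: 17.3 kHz.
k=1: 26.4 kHz, 61 kHz.
k=2: 70.1 kHz, 104.7 kHz.
k=3: 113.8 kHz, 148.4 kHz.
Within [57.5 kHz, 71.2 kHz]: 61 kHz, 70.1 kHz.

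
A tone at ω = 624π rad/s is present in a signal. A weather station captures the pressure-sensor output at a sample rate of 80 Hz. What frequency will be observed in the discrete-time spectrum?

ω = 624π rad/s → f = ω/(2π) = 312 Hz.
312 Hz mod fs = 72 Hz.
72 Hz > fs/2 = 40 Hz, folds to fs − 72 Hz = 8 Hz.

8 Hz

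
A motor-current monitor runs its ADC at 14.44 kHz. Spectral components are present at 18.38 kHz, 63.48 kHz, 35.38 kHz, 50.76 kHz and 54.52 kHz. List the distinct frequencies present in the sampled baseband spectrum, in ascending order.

fs/2 = 7.22 kHz.
18.38 kHz mod fs = 3.94 kHz.
3.94 kHz ≤ fs/2 = 7.22 kHz, appears at 3.94 kHz.
63.48 kHz mod fs = 5.72 kHz.
5.72 kHz ≤ fs/2 = 7.22 kHz, appears at 5.72 kHz.
35.38 kHz mod fs = 6.5 kHz.
6.5 kHz ≤ fs/2 = 7.22 kHz, appears at 6.5 kHz.
50.76 kHz mod fs = 7.44 kHz.
7.44 kHz > fs/2 = 7.22 kHz, folds to fs − 7.44 kHz = 7 kHz.
54.52 kHz mod fs = 11.2 kHz.
11.2 kHz > fs/2 = 7.22 kHz, folds to fs − 11.2 kHz = 3.24 kHz.
Distinct values: {3.24 kHz, 3.94 kHz, 5.72 kHz, 6.5 kHz, 7 kHz}.

3.24 kHz, 3.94 kHz, 5.72 kHz, 6.5 kHz, 7 kHz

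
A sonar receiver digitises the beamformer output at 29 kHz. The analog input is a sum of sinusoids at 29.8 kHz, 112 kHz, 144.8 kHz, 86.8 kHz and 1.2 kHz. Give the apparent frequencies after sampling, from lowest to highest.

0.2 kHz, 0.8 kHz, 1.2 kHz, 4 kHz

fs/2 = 14.5 kHz.
29.8 kHz mod fs = 0.8 kHz.
0.8 kHz ≤ fs/2 = 14.5 kHz, appears at 0.8 kHz.
112 kHz mod fs = 25 kHz.
25 kHz > fs/2 = 14.5 kHz, folds to fs − 25 kHz = 4 kHz.
144.8 kHz mod fs = 28.8 kHz.
28.8 kHz > fs/2 = 14.5 kHz, folds to fs − 28.8 kHz = 0.2 kHz.
86.8 kHz mod fs = 28.8 kHz.
28.8 kHz > fs/2 = 14.5 kHz, folds to fs − 28.8 kHz = 0.2 kHz.
1.2 kHz ≤ fs/2 = 14.5 kHz, passes unchanged.
Distinct values: {0.2 kHz, 0.8 kHz, 1.2 kHz, 4 kHz}.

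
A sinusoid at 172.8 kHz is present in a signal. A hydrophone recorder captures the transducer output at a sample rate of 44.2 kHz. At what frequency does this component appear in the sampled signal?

172.8 kHz mod fs = 40.2 kHz.
40.2 kHz > fs/2 = 22.1 kHz, folds to fs − 40.2 kHz = 4 kHz.

4 kHz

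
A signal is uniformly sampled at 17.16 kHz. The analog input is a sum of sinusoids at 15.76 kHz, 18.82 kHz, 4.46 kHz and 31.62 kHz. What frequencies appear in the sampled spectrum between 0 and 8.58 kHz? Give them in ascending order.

fs/2 = 8.58 kHz.
15.76 kHz > fs/2 = 8.58 kHz, folds to fs − 15.76 kHz = 1.4 kHz.
18.82 kHz mod fs = 1.66 kHz.
1.66 kHz ≤ fs/2 = 8.58 kHz, appears at 1.66 kHz.
4.46 kHz ≤ fs/2 = 8.58 kHz, passes unchanged.
31.62 kHz mod fs = 14.46 kHz.
14.46 kHz > fs/2 = 8.58 kHz, folds to fs − 14.46 kHz = 2.7 kHz.
Distinct values: {1.4 kHz, 1.66 kHz, 2.7 kHz, 4.46 kHz}.

1.4 kHz, 1.66 kHz, 2.7 kHz, 4.46 kHz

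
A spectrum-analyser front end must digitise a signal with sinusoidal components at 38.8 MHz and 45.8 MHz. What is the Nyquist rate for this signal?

Highest-frequency component: 45.8 MHz.
Nyquist rate = 2 × 45.8 MHz = 91.6 MHz.

91.6 MHz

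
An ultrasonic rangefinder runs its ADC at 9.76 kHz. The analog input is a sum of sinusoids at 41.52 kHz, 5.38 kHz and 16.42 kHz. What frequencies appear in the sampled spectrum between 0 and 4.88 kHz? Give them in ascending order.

fs/2 = 4.88 kHz.
41.52 kHz mod fs = 2.48 kHz.
2.48 kHz ≤ fs/2 = 4.88 kHz, appears at 2.48 kHz.
5.38 kHz > fs/2 = 4.88 kHz, folds to fs − 5.38 kHz = 4.38 kHz.
16.42 kHz mod fs = 6.66 kHz.
6.66 kHz > fs/2 = 4.88 kHz, folds to fs − 6.66 kHz = 3.1 kHz.
Distinct values: {2.48 kHz, 3.1 kHz, 4.38 kHz}.

2.48 kHz, 3.1 kHz, 4.38 kHz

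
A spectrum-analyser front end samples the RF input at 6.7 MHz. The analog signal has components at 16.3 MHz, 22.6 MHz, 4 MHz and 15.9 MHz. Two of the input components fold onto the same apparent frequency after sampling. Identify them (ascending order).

fs/2 = 3.35 MHz.
16.3 MHz mod fs = 2.9 MHz.
2.9 MHz ≤ fs/2 = 3.35 MHz, appears at 2.9 MHz.
22.6 MHz mod fs = 2.5 MHz.
2.5 MHz ≤ fs/2 = 3.35 MHz, appears at 2.5 MHz.
4 MHz > fs/2 = 3.35 MHz, folds to fs − 4 MHz = 2.7 MHz.
15.9 MHz mod fs = 2.5 MHz.
2.5 MHz ≤ fs/2 = 3.35 MHz, appears at 2.5 MHz.
15.9 MHz and 22.6 MHz both map to 2.5 MHz.

15.9 MHz, 22.6 MHz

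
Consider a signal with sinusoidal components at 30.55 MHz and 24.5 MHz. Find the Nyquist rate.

61.1 MHz

Highest-frequency component: 30.55 MHz.
Nyquist rate = 2 × 30.55 MHz = 61.1 MHz.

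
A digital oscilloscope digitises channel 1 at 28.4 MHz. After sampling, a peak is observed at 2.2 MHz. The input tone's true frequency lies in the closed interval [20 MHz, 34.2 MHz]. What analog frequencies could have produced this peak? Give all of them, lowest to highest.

26.2 MHz, 30.6 MHz

Frequencies that alias to 2.2 MHz are k·fs ± 2.2 MHz for integer k ≥ 0.
k=0: 2.2 MHz.
k=1: 26.2 MHz, 30.6 MHz.
k=2: 54.6 MHz, 59 MHz.
Within [20 MHz, 34.2 MHz]: 26.2 MHz, 30.6 MHz.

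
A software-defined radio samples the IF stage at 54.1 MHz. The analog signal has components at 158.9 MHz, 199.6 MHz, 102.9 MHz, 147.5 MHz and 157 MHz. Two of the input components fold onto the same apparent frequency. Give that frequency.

fs/2 = 27.05 MHz.
158.9 MHz mod fs = 50.7 MHz.
50.7 MHz > fs/2 = 27.05 MHz, folds to fs − 50.7 MHz = 3.4 MHz.
199.6 MHz mod fs = 37.3 MHz.
37.3 MHz > fs/2 = 27.05 MHz, folds to fs − 37.3 MHz = 16.8 MHz.
102.9 MHz mod fs = 48.8 MHz.
48.8 MHz > fs/2 = 27.05 MHz, folds to fs − 48.8 MHz = 5.3 MHz.
147.5 MHz mod fs = 39.3 MHz.
39.3 MHz > fs/2 = 27.05 MHz, folds to fs − 39.3 MHz = 14.8 MHz.
157 MHz mod fs = 48.8 MHz.
48.8 MHz > fs/2 = 27.05 MHz, folds to fs − 48.8 MHz = 5.3 MHz.
102.9 MHz and 157 MHz both map to 5.3 MHz.

5.3 MHz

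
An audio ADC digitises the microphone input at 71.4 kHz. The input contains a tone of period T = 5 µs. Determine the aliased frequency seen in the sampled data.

T = 5 µs → f = 1/T = 200 kHz.
200 kHz mod fs = 57.2 kHz.
57.2 kHz > fs/2 = 35.7 kHz, folds to fs − 57.2 kHz = 14.2 kHz.

14.2 kHz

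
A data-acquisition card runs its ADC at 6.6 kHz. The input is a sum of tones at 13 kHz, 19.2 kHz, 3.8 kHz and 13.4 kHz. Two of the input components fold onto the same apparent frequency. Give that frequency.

0.2 kHz

fs/2 = 3.3 kHz.
13 kHz mod fs = 6.4 kHz.
6.4 kHz > fs/2 = 3.3 kHz, folds to fs − 6.4 kHz = 0.2 kHz.
19.2 kHz mod fs = 6 kHz.
6 kHz > fs/2 = 3.3 kHz, folds to fs − 6 kHz = 0.6 kHz.
3.8 kHz > fs/2 = 3.3 kHz, folds to fs − 3.8 kHz = 2.8 kHz.
13.4 kHz mod fs = 0.2 kHz.
0.2 kHz ≤ fs/2 = 3.3 kHz, appears at 0.2 kHz.
13 kHz and 13.4 kHz both map to 0.2 kHz.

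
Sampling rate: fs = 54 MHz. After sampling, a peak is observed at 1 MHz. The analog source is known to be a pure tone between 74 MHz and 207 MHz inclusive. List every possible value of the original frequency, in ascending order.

Frequencies that alias to 1 MHz are k·fs ± 1 MHz for integer k ≥ 0.
k=0: 1 MHz.
k=1: 53 MHz, 55 MHz.
k=2: 107 MHz, 109 MHz.
k=3: 161 MHz, 163 MHz.
k=4: 215 MHz, 217 MHz.
Within [74 MHz, 207 MHz]: 107 MHz, 109 MHz, 161 MHz, 163 MHz.

107 MHz, 109 MHz, 161 MHz, 163 MHz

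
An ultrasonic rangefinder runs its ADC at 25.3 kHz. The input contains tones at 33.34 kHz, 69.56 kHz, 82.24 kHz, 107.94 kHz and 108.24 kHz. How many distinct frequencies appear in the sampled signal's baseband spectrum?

4

fs/2 = 12.65 kHz.
33.34 kHz mod fs = 8.04 kHz.
8.04 kHz ≤ fs/2 = 12.65 kHz, appears at 8.04 kHz.
69.56 kHz mod fs = 18.96 kHz.
18.96 kHz > fs/2 = 12.65 kHz, folds to fs − 18.96 kHz = 6.34 kHz.
82.24 kHz mod fs = 6.34 kHz.
6.34 kHz ≤ fs/2 = 12.65 kHz, appears at 6.34 kHz.
107.94 kHz mod fs = 6.74 kHz.
6.74 kHz ≤ fs/2 = 12.65 kHz, appears at 6.74 kHz.
108.24 kHz mod fs = 7.04 kHz.
7.04 kHz ≤ fs/2 = 12.65 kHz, appears at 7.04 kHz.
Distinct values: {6.34 kHz, 6.74 kHz, 7.04 kHz, 8.04 kHz} → 4.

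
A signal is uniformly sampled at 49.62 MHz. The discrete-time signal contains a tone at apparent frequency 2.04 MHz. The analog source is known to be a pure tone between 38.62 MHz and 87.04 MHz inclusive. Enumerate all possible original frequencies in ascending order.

47.58 MHz, 51.66 MHz

Frequencies that alias to 2.04 MHz are k·fs ± 2.04 MHz for integer k ≥ 0.
k=0: 2.04 MHz.
k=1: 47.58 MHz, 51.66 MHz.
k=2: 97.2 MHz, 101.28 MHz.
Within [38.62 MHz, 87.04 MHz]: 47.58 MHz, 51.66 MHz.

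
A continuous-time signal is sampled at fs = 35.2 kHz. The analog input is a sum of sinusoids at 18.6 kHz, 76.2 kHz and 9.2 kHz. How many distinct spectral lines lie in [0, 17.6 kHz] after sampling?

3

fs/2 = 17.6 kHz.
18.6 kHz > fs/2 = 17.6 kHz, folds to fs − 18.6 kHz = 16.6 kHz.
76.2 kHz mod fs = 5.8 kHz.
5.8 kHz ≤ fs/2 = 17.6 kHz, appears at 5.8 kHz.
9.2 kHz ≤ fs/2 = 17.6 kHz, passes unchanged.
Distinct values: {5.8 kHz, 9.2 kHz, 16.6 kHz} → 3.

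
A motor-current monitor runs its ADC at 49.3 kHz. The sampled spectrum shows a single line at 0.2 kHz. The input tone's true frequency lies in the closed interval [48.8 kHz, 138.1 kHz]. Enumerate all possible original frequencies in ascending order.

49.1 kHz, 49.5 kHz, 98.4 kHz, 98.8 kHz

Frequencies that alias to 0.2 kHz are k·fs ± 0.2 kHz for integer k ≥ 0.
k=0: 0.2 kHz.
k=1: 49.1 kHz, 49.5 kHz.
k=2: 98.4 kHz, 98.8 kHz.
k=3: 147.7 kHz, 148.1 kHz.
Within [48.8 kHz, 138.1 kHz]: 49.1 kHz, 49.5 kHz, 98.4 kHz, 98.8 kHz.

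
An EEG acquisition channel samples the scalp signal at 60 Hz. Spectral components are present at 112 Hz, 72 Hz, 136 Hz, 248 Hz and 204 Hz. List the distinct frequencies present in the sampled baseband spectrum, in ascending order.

8 Hz, 12 Hz, 16 Hz, 24 Hz

fs/2 = 30 Hz.
112 Hz mod fs = 52 Hz.
52 Hz > fs/2 = 30 Hz, folds to fs − 52 Hz = 8 Hz.
72 Hz mod fs = 12 Hz.
12 Hz ≤ fs/2 = 30 Hz, appears at 12 Hz.
136 Hz mod fs = 16 Hz.
16 Hz ≤ fs/2 = 30 Hz, appears at 16 Hz.
248 Hz mod fs = 8 Hz.
8 Hz ≤ fs/2 = 30 Hz, appears at 8 Hz.
204 Hz mod fs = 24 Hz.
24 Hz ≤ fs/2 = 30 Hz, appears at 24 Hz.
Distinct values: {8 Hz, 12 Hz, 16 Hz, 24 Hz}.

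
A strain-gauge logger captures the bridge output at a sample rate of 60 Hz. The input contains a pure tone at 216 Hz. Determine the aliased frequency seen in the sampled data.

216 Hz mod fs = 36 Hz.
36 Hz > fs/2 = 30 Hz, folds to fs − 36 Hz = 24 Hz.

24 Hz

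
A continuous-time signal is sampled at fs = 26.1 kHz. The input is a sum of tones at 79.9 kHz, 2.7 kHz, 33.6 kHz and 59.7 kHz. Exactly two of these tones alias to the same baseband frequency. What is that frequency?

7.5 kHz

fs/2 = 13.05 kHz.
79.9 kHz mod fs = 1.6 kHz.
1.6 kHz ≤ fs/2 = 13.05 kHz, appears at 1.6 kHz.
2.7 kHz ≤ fs/2 = 13.05 kHz, passes unchanged.
33.6 kHz mod fs = 7.5 kHz.
7.5 kHz ≤ fs/2 = 13.05 kHz, appears at 7.5 kHz.
59.7 kHz mod fs = 7.5 kHz.
7.5 kHz ≤ fs/2 = 13.05 kHz, appears at 7.5 kHz.
33.6 kHz and 59.7 kHz both map to 7.5 kHz.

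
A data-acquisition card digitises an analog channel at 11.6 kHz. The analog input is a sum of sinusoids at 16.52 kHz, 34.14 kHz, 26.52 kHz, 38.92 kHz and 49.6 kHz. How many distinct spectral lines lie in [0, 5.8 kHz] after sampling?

5

fs/2 = 5.8 kHz.
16.52 kHz mod fs = 4.92 kHz.
4.92 kHz ≤ fs/2 = 5.8 kHz, appears at 4.92 kHz.
34.14 kHz mod fs = 10.94 kHz.
10.94 kHz > fs/2 = 5.8 kHz, folds to fs − 10.94 kHz = 0.66 kHz.
26.52 kHz mod fs = 3.32 kHz.
3.32 kHz ≤ fs/2 = 5.8 kHz, appears at 3.32 kHz.
38.92 kHz mod fs = 4.12 kHz.
4.12 kHz ≤ fs/2 = 5.8 kHz, appears at 4.12 kHz.
49.6 kHz mod fs = 3.2 kHz.
3.2 kHz ≤ fs/2 = 5.8 kHz, appears at 3.2 kHz.
Distinct values: {0.66 kHz, 3.2 kHz, 3.32 kHz, 4.12 kHz, 4.92 kHz} → 5.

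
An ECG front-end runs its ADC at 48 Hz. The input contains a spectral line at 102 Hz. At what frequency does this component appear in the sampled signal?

6 Hz

102 Hz mod fs = 6 Hz.
6 Hz ≤ fs/2 = 24 Hz, appears at 6 Hz.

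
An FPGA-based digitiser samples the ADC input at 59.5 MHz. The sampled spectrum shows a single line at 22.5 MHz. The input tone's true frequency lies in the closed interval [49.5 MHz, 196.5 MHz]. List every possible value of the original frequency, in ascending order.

Frequencies that alias to 22.5 MHz are k·fs ± 22.5 MHz for integer k ≥ 0.
k=0: 22.5 MHz.
k=1: 37 MHz, 82 MHz.
k=2: 96.5 MHz, 141.5 MHz.
k=3: 156 MHz, 201 MHz.
k=4: 215.5 MHz, 260.5 MHz.
Within [49.5 MHz, 196.5 MHz]: 82 MHz, 96.5 MHz, 141.5 MHz, 156 MHz.

82 MHz, 96.5 MHz, 141.5 MHz, 156 MHz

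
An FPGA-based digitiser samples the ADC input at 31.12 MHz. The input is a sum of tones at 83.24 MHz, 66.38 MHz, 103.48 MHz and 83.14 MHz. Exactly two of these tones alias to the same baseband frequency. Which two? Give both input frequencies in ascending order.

83.24 MHz, 103.48 MHz

fs/2 = 15.56 MHz.
83.24 MHz mod fs = 21 MHz.
21 MHz > fs/2 = 15.56 MHz, folds to fs − 21 MHz = 10.12 MHz.
66.38 MHz mod fs = 4.14 MHz.
4.14 MHz ≤ fs/2 = 15.56 MHz, appears at 4.14 MHz.
103.48 MHz mod fs = 10.12 MHz.
10.12 MHz ≤ fs/2 = 15.56 MHz, appears at 10.12 MHz.
83.14 MHz mod fs = 20.9 MHz.
20.9 MHz > fs/2 = 15.56 MHz, folds to fs − 20.9 MHz = 10.22 MHz.
83.24 MHz and 103.48 MHz both map to 10.12 MHz.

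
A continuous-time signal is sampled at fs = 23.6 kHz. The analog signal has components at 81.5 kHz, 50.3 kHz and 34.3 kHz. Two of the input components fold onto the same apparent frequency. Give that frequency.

fs/2 = 11.8 kHz.
81.5 kHz mod fs = 10.7 kHz.
10.7 kHz ≤ fs/2 = 11.8 kHz, appears at 10.7 kHz.
50.3 kHz mod fs = 3.1 kHz.
3.1 kHz ≤ fs/2 = 11.8 kHz, appears at 3.1 kHz.
34.3 kHz mod fs = 10.7 kHz.
10.7 kHz ≤ fs/2 = 11.8 kHz, appears at 10.7 kHz.
34.3 kHz and 81.5 kHz both map to 10.7 kHz.

10.7 kHz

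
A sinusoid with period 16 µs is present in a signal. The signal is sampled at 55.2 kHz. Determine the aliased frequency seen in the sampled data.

7.3 kHz

T = 16 µs → f = 1/T = 62.5 kHz.
62.5 kHz mod fs = 7.3 kHz.
7.3 kHz ≤ fs/2 = 27.6 kHz, appears at 7.3 kHz.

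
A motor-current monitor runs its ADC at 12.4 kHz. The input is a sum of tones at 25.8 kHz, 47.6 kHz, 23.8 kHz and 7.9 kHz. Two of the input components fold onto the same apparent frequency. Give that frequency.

fs/2 = 6.2 kHz.
25.8 kHz mod fs = 1 kHz.
1 kHz ≤ fs/2 = 6.2 kHz, appears at 1 kHz.
47.6 kHz mod fs = 10.4 kHz.
10.4 kHz > fs/2 = 6.2 kHz, folds to fs − 10.4 kHz = 2 kHz.
23.8 kHz mod fs = 11.4 kHz.
11.4 kHz > fs/2 = 6.2 kHz, folds to fs − 11.4 kHz = 1 kHz.
7.9 kHz > fs/2 = 6.2 kHz, folds to fs − 7.9 kHz = 4.5 kHz.
23.8 kHz and 25.8 kHz both map to 1 kHz.

1 kHz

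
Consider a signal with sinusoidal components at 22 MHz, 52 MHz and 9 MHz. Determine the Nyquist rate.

104 MHz

Highest-frequency component: 52 MHz.
Nyquist rate = 2 × 52 MHz = 104 MHz.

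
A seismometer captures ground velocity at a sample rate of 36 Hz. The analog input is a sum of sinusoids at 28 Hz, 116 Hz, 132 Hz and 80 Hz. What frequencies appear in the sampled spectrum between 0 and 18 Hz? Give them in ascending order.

fs/2 = 18 Hz.
28 Hz > fs/2 = 18 Hz, folds to fs − 28 Hz = 8 Hz.
116 Hz mod fs = 8 Hz.
8 Hz ≤ fs/2 = 18 Hz, appears at 8 Hz.
132 Hz mod fs = 24 Hz.
24 Hz > fs/2 = 18 Hz, folds to fs − 24 Hz = 12 Hz.
80 Hz mod fs = 8 Hz.
8 Hz ≤ fs/2 = 18 Hz, appears at 8 Hz.
Distinct values: {8 Hz, 12 Hz}.

8 Hz, 12 Hz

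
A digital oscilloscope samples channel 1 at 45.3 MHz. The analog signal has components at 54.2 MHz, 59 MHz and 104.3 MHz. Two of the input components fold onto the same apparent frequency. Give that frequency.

13.7 MHz

fs/2 = 22.65 MHz.
54.2 MHz mod fs = 8.9 MHz.
8.9 MHz ≤ fs/2 = 22.65 MHz, appears at 8.9 MHz.
59 MHz mod fs = 13.7 MHz.
13.7 MHz ≤ fs/2 = 22.65 MHz, appears at 13.7 MHz.
104.3 MHz mod fs = 13.7 MHz.
13.7 MHz ≤ fs/2 = 22.65 MHz, appears at 13.7 MHz.
59 MHz and 104.3 MHz both map to 13.7 MHz.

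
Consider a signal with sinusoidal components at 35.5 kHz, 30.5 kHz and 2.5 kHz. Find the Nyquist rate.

71 kHz

Highest-frequency component: 35.5 kHz.
Nyquist rate = 2 × 35.5 kHz = 71 kHz.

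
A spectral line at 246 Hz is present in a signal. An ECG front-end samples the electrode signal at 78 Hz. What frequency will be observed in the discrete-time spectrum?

246 Hz mod fs = 12 Hz.
12 Hz ≤ fs/2 = 39 Hz, appears at 12 Hz.

12 Hz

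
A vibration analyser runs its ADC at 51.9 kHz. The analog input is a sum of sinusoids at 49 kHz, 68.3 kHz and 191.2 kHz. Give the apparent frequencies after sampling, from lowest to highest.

2.9 kHz, 16.4 kHz

fs/2 = 25.95 kHz.
49 kHz > fs/2 = 25.95 kHz, folds to fs − 49 kHz = 2.9 kHz.
68.3 kHz mod fs = 16.4 kHz.
16.4 kHz ≤ fs/2 = 25.95 kHz, appears at 16.4 kHz.
191.2 kHz mod fs = 35.5 kHz.
35.5 kHz > fs/2 = 25.95 kHz, folds to fs − 35.5 kHz = 16.4 kHz.
Distinct values: {2.9 kHz, 16.4 kHz}.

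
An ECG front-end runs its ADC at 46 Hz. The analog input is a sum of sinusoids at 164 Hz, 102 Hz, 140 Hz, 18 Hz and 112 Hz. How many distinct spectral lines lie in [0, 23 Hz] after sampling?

fs/2 = 23 Hz.
164 Hz mod fs = 26 Hz.
26 Hz > fs/2 = 23 Hz, folds to fs − 26 Hz = 20 Hz.
102 Hz mod fs = 10 Hz.
10 Hz ≤ fs/2 = 23 Hz, appears at 10 Hz.
140 Hz mod fs = 2 Hz.
2 Hz ≤ fs/2 = 23 Hz, appears at 2 Hz.
18 Hz ≤ fs/2 = 23 Hz, passes unchanged.
112 Hz mod fs = 20 Hz.
20 Hz ≤ fs/2 = 23 Hz, appears at 20 Hz.
Distinct values: {2 Hz, 10 Hz, 18 Hz, 20 Hz} → 4.

4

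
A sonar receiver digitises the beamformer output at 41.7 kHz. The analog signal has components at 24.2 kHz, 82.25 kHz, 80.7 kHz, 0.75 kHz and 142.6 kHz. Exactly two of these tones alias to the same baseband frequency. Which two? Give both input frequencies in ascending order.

24.2 kHz, 142.6 kHz

fs/2 = 20.85 kHz.
24.2 kHz > fs/2 = 20.85 kHz, folds to fs − 24.2 kHz = 17.5 kHz.
82.25 kHz mod fs = 40.55 kHz.
40.55 kHz > fs/2 = 20.85 kHz, folds to fs − 40.55 kHz = 1.15 kHz.
80.7 kHz mod fs = 39 kHz.
39 kHz > fs/2 = 20.85 kHz, folds to fs − 39 kHz = 2.7 kHz.
0.75 kHz ≤ fs/2 = 20.85 kHz, passes unchanged.
142.6 kHz mod fs = 17.5 kHz.
17.5 kHz ≤ fs/2 = 20.85 kHz, appears at 17.5 kHz.
24.2 kHz and 142.6 kHz both map to 17.5 kHz.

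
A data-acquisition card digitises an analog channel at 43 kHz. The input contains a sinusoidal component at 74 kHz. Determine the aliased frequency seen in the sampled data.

12 kHz

74 kHz mod fs = 31 kHz.
31 kHz > fs/2 = 21.5 kHz, folds to fs − 31 kHz = 12 kHz.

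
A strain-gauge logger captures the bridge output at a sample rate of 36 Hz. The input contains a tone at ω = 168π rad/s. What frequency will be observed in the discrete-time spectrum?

ω = 168π rad/s → f = ω/(2π) = 84 Hz.
84 Hz mod fs = 12 Hz.
12 Hz ≤ fs/2 = 18 Hz, appears at 12 Hz.

12 Hz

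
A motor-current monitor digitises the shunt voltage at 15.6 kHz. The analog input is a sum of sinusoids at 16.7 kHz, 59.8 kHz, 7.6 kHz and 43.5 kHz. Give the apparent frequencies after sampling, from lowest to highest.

1.1 kHz, 2.6 kHz, 3.3 kHz, 7.6 kHz

fs/2 = 7.8 kHz.
16.7 kHz mod fs = 1.1 kHz.
1.1 kHz ≤ fs/2 = 7.8 kHz, appears at 1.1 kHz.
59.8 kHz mod fs = 13 kHz.
13 kHz > fs/2 = 7.8 kHz, folds to fs − 13 kHz = 2.6 kHz.
7.6 kHz ≤ fs/2 = 7.8 kHz, passes unchanged.
43.5 kHz mod fs = 12.3 kHz.
12.3 kHz > fs/2 = 7.8 kHz, folds to fs − 12.3 kHz = 3.3 kHz.
Distinct values: {1.1 kHz, 2.6 kHz, 3.3 kHz, 7.6 kHz}.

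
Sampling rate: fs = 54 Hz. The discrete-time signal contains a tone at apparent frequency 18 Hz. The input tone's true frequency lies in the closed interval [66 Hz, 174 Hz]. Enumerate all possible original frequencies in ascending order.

Frequencies that alias to 18 Hz are k·fs ± 18 Hz for integer k ≥ 0.
k=0: 18 Hz.
k=1: 36 Hz, 72 Hz.
k=2: 90 Hz, 126 Hz.
k=3: 144 Hz, 180 Hz.
k=4: 198 Hz, 234 Hz.
Within [66 Hz, 174 Hz]: 72 Hz, 90 Hz, 126 Hz, 144 Hz.

72 Hz, 90 Hz, 126 Hz, 144 Hz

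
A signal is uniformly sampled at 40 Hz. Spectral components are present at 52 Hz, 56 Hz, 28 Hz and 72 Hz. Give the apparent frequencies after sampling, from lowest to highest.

fs/2 = 20 Hz.
52 Hz mod fs = 12 Hz.
12 Hz ≤ fs/2 = 20 Hz, appears at 12 Hz.
56 Hz mod fs = 16 Hz.
16 Hz ≤ fs/2 = 20 Hz, appears at 16 Hz.
28 Hz > fs/2 = 20 Hz, folds to fs − 28 Hz = 12 Hz.
72 Hz mod fs = 32 Hz.
32 Hz > fs/2 = 20 Hz, folds to fs − 32 Hz = 8 Hz.
Distinct values: {8 Hz, 12 Hz, 16 Hz}.

8 Hz, 12 Hz, 16 Hz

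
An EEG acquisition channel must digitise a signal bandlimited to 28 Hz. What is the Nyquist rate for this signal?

Nyquist rate = 2 × 28 Hz = 56 Hz.

56 Hz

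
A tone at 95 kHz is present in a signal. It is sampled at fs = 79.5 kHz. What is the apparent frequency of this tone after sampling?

95 kHz mod fs = 15.5 kHz.
15.5 kHz ≤ fs/2 = 39.75 kHz, appears at 15.5 kHz.

15.5 kHz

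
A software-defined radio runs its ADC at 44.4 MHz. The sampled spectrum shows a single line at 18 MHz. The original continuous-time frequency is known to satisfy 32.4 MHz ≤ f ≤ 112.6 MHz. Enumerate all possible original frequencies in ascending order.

62.4 MHz, 70.8 MHz, 106.8 MHz

Frequencies that alias to 18 MHz are k·fs ± 18 MHz for integer k ≥ 0.
k=0: 18 MHz.
k=1: 26.4 MHz, 62.4 MHz.
k=2: 70.8 MHz, 106.8 MHz.
k=3: 115.2 MHz, 151.2 MHz.
Within [32.4 MHz, 112.6 MHz]: 62.4 MHz, 70.8 MHz, 106.8 MHz.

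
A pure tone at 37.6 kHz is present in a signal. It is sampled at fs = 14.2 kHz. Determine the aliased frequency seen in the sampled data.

5 kHz

37.6 kHz mod fs = 9.2 kHz.
9.2 kHz > fs/2 = 7.1 kHz, folds to fs − 9.2 kHz = 5 kHz.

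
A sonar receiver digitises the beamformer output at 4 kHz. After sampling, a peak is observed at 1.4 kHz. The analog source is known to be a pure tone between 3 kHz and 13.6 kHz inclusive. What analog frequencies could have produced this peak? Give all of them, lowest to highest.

5.4 kHz, 6.6 kHz, 9.4 kHz, 10.6 kHz, 13.4 kHz

Frequencies that alias to 1.4 kHz are k·fs ± 1.4 kHz for integer k ≥ 0.
k=0: 1.4 kHz.
k=1: 2.6 kHz, 5.4 kHz.
k=2: 6.6 kHz, 9.4 kHz.
k=3: 10.6 kHz, 13.4 kHz.
k=4: 14.6 kHz, 17.4 kHz.
Within [3 kHz, 13.6 kHz]: 5.4 kHz, 6.6 kHz, 9.4 kHz, 10.6 kHz, 13.4 kHz.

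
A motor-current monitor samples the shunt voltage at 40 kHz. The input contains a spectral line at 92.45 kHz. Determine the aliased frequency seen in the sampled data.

12.45 kHz

92.45 kHz mod fs = 12.45 kHz.
12.45 kHz ≤ fs/2 = 20 kHz, appears at 12.45 kHz.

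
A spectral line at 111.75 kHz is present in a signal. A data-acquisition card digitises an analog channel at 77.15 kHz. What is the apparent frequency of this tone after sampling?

111.75 kHz mod fs = 34.6 kHz.
34.6 kHz ≤ fs/2 = 38.575 kHz, appears at 34.6 kHz.

34.6 kHz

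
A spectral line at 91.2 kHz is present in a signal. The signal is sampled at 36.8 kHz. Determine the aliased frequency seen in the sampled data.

17.6 kHz

91.2 kHz mod fs = 17.6 kHz.
17.6 kHz ≤ fs/2 = 18.4 kHz, appears at 17.6 kHz.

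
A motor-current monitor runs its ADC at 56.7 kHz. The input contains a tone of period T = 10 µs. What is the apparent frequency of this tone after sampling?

13.4 kHz

T = 10 µs → f = 1/T = 100 kHz.
100 kHz mod fs = 43.3 kHz.
43.3 kHz > fs/2 = 28.35 kHz, folds to fs − 43.3 kHz = 13.4 kHz.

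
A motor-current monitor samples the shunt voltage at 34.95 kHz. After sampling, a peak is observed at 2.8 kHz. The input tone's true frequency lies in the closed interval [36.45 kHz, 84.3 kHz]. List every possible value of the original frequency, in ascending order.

Frequencies that alias to 2.8 kHz are k·fs ± 2.8 kHz for integer k ≥ 0.
k=0: 2.8 kHz.
k=1: 32.15 kHz, 37.75 kHz.
k=2: 67.1 kHz, 72.7 kHz.
k=3: 102.05 kHz, 107.65 kHz.
Within [36.45 kHz, 84.3 kHz]: 37.75 kHz, 67.1 kHz, 72.7 kHz.

37.75 kHz, 67.1 kHz, 72.7 kHz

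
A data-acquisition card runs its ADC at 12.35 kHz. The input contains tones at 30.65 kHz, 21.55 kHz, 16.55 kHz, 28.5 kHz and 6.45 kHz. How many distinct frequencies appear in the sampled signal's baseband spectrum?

fs/2 = 6.175 kHz.
30.65 kHz mod fs = 5.95 kHz.
5.95 kHz ≤ fs/2 = 6.175 kHz, appears at 5.95 kHz.
21.55 kHz mod fs = 9.2 kHz.
9.2 kHz > fs/2 = 6.175 kHz, folds to fs − 9.2 kHz = 3.15 kHz.
16.55 kHz mod fs = 4.2 kHz.
4.2 kHz ≤ fs/2 = 6.175 kHz, appears at 4.2 kHz.
28.5 kHz mod fs = 3.8 kHz.
3.8 kHz ≤ fs/2 = 6.175 kHz, appears at 3.8 kHz.
6.45 kHz > fs/2 = 6.175 kHz, folds to fs − 6.45 kHz = 5.9 kHz.
Distinct values: {3.15 kHz, 3.8 kHz, 4.2 kHz, 5.9 kHz, 5.95 kHz} → 5.

5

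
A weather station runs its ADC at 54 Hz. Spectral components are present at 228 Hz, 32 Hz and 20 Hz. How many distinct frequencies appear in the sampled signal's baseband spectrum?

fs/2 = 27 Hz.
228 Hz mod fs = 12 Hz.
12 Hz ≤ fs/2 = 27 Hz, appears at 12 Hz.
32 Hz > fs/2 = 27 Hz, folds to fs − 32 Hz = 22 Hz.
20 Hz ≤ fs/2 = 27 Hz, passes unchanged.
Distinct values: {12 Hz, 20 Hz, 22 Hz} → 3.

3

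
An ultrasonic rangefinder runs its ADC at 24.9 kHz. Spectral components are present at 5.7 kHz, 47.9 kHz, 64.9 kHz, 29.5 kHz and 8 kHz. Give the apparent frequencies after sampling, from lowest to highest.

1.9 kHz, 4.6 kHz, 5.7 kHz, 8 kHz, 9.8 kHz

fs/2 = 12.45 kHz.
5.7 kHz ≤ fs/2 = 12.45 kHz, passes unchanged.
47.9 kHz mod fs = 23 kHz.
23 kHz > fs/2 = 12.45 kHz, folds to fs − 23 kHz = 1.9 kHz.
64.9 kHz mod fs = 15.1 kHz.
15.1 kHz > fs/2 = 12.45 kHz, folds to fs − 15.1 kHz = 9.8 kHz.
29.5 kHz mod fs = 4.6 kHz.
4.6 kHz ≤ fs/2 = 12.45 kHz, appears at 4.6 kHz.
8 kHz ≤ fs/2 = 12.45 kHz, passes unchanged.
Distinct values: {1.9 kHz, 4.6 kHz, 5.7 kHz, 8 kHz, 9.8 kHz}.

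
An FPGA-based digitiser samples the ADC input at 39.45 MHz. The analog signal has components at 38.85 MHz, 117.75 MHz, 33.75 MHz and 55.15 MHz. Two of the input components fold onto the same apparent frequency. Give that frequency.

0.6 MHz

fs/2 = 19.725 MHz.
38.85 MHz > fs/2 = 19.725 MHz, folds to fs − 38.85 MHz = 0.6 MHz.
117.75 MHz mod fs = 38.85 MHz.
38.85 MHz > fs/2 = 19.725 MHz, folds to fs − 38.85 MHz = 0.6 MHz.
33.75 MHz > fs/2 = 19.725 MHz, folds to fs − 33.75 MHz = 5.7 MHz.
55.15 MHz mod fs = 15.7 MHz.
15.7 MHz ≤ fs/2 = 19.725 MHz, appears at 15.7 MHz.
38.85 MHz and 117.75 MHz both map to 0.6 MHz.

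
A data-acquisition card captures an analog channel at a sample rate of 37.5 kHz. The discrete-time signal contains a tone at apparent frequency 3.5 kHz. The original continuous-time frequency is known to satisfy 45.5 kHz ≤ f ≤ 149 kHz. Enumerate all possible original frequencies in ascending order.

Frequencies that alias to 3.5 kHz are k·fs ± 3.5 kHz for integer k ≥ 0.
k=0: 3.5 kHz.
k=1: 34 kHz, 41 kHz.
k=2: 71.5 kHz, 78.5 kHz.
k=3: 109 kHz, 116 kHz.
k=4: 146.5 kHz, 153.5 kHz.
k=5: 184 kHz, 191 kHz.
Within [45.5 kHz, 149 kHz]: 71.5 kHz, 78.5 kHz, 109 kHz, 116 kHz, 146.5 kHz.

71.5 kHz, 78.5 kHz, 109 kHz, 116 kHz, 146.5 kHz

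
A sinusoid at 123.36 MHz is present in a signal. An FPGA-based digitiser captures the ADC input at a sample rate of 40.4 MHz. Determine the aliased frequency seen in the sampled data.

2.16 MHz

123.36 MHz mod fs = 2.16 MHz.
2.16 MHz ≤ fs/2 = 20.2 MHz, appears at 2.16 MHz.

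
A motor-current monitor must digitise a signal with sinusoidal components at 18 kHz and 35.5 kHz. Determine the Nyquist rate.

71 kHz

Highest-frequency component: 35.5 kHz.
Nyquist rate = 2 × 35.5 kHz = 71 kHz.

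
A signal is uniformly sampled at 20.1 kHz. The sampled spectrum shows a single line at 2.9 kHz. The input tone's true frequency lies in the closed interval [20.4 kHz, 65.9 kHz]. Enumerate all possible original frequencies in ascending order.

Frequencies that alias to 2.9 kHz are k·fs ± 2.9 kHz for integer k ≥ 0.
k=0: 2.9 kHz.
k=1: 17.2 kHz, 23 kHz.
k=2: 37.3 kHz, 43.1 kHz.
k=3: 57.4 kHz, 63.2 kHz.
k=4: 77.5 kHz, 83.3 kHz.
Within [20.4 kHz, 65.9 kHz]: 23 kHz, 37.3 kHz, 43.1 kHz, 57.4 kHz, 63.2 kHz.

23 kHz, 37.3 kHz, 43.1 kHz, 57.4 kHz, 63.2 kHz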